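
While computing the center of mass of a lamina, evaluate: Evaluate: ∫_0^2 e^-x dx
Antiderivative: -e^-x
Evaluate: -(e^-2 - 1)

Answer: (e^-2 - 1)/(-1)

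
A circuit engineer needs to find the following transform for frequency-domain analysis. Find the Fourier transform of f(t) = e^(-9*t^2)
The Fourier transform of a Gaussian e^(-a * t^2) is sqrt(pi/a) * e^(-omega^2/(4a)).
With a=9: F(omega)=sqrt(pi)/3 * e^(-omega^2/36)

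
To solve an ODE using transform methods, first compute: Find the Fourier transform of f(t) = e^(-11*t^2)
The Fourier transform of a Gaussian e^(-a * t^2) is sqrt(pi/a) * e^(-omega^2/(4a)).
With a=11: F(omega)=sqrt(pi/11) * e^(-omega^2/44)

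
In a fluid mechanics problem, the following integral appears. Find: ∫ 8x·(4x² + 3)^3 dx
Let u=4x²+3, du=8x dx
∫ u^3 du=u^4/4+C

Answer: (4x²+3)^4/4+C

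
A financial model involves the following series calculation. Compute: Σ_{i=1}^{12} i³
Using formula: Σ i^3=[n(n+1)/2]²=[12·13/2]²=6084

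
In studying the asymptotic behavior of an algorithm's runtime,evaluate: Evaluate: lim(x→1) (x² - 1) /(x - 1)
Factor: (x² - 1)=(x-1)(x+1)
Cancel (x-1): lim(x→1) (x+1)=2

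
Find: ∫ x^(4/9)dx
Power rule: ∫ x^(4/9) dx=x^(13/9)/(13/9)+C

Answer: (9/13)·x^(13/9)+C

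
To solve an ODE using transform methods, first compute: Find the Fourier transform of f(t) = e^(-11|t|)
Using the standard pair: F{e^(-a|t|)}=2a/(a^2+omega^2)
With a=11: F(omega)=22/(121+omega^2)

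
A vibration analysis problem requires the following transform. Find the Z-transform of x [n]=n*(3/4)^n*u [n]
Using the property Z{n*a^n*u[n]}=az/(z-a)^2
With a=3/4: X(z)=(3/4)z/(z - 3/4)^2, |z| > 3/4

Answer: (3/4)z/(z - 3/4)^2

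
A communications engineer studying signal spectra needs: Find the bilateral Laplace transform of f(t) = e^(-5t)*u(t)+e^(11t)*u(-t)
For e^(-5t) * u(t): L = 1/(s+5), Re(s) > -5
For e^(11t) * u(-t): L = -1/(s-11), Re(s) < 11
Combined: F(s) = 1/(s+5)-1/(s-11), -5 < Re(s) < 11

Answer: 1/(s+5)-1/(s-11), ROC: -5 < Re(s) < 11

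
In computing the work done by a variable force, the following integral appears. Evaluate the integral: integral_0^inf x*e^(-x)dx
This is a Gamma integral. Substitute u=1x:
integral_0^inf x * e^(-x) dx=(1/1^2) integral_0^inf u^1 * e^(-u) du
=Gamma(2)/1^2=1!/1^2=1/1

Answer: 1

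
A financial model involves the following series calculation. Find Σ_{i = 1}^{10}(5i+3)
= 5·Σ i+3·10 = 5·55+30 = 305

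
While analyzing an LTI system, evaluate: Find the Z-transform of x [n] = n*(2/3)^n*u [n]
Using the property Z{n*a^n*u[n]}=az/(z-a)^2
With a=2/3: X(z)=(2/3)z/(z - 2/3)^2, |z| > 2/3

Answer: (2/3)z/(z - 2/3)^2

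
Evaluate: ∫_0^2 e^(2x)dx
Antiderivative: (1/2)e^(2x)
Evaluate: (1/2)(e^4-1)

Answer: (e^4-1)/2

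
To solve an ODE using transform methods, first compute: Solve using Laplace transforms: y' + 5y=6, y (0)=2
Take L of both sides: sY(s) - 2 + 5Y(s) = 6/s
Y(s)(s + 5) = 6/s + 2
Y(s) = 6/(s(s + 5)) + 2/(s + 5)
Partial fractions: 6/(s(s + 5)) = (6/5)/s - (6/5)/(s + 5)
So Y(s) = (6/5)/s + (4/5)/(s + 5)
Inverse transform (L^(-1){1/s} = 1, L^(-1){1/(s + 5)} = e^(-5t)):

Answer: y(t) = 6/5 + (4/5)·e^(-5t)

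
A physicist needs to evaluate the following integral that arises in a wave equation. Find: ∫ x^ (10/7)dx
Power rule: ∫ x^(10/7) dx = x^(17/7)/(17/7)+C

Answer: (7/17)·x^(17/7)+C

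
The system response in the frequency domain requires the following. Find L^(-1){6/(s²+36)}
L^(-1){w/(s²+w²)}=sin(wt)
Here w=6

Answer: sin(6t)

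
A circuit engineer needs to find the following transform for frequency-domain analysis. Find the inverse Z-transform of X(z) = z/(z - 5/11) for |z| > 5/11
Standard pair: z/(z-a) <-> a^n * u[n] for causal signals
With a=5/11: x[n]=(5/11)^n * u[n]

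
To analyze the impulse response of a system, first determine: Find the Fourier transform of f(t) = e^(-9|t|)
Using the standard pair: F{e^(-a|t|)}=2a/(a^2 + omega^2)
With a=9: F(omega)=18/(81 + omega^2)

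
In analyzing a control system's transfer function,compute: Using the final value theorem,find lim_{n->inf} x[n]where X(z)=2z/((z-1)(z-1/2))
Final value theorem: lim x[n] = lim_{z->1} (z-1) * X(z)
(z-1) * X(z) = 2z/(z-1/2)
As z->1: 2/(1 - 1/2) = 2/(1/2) = 4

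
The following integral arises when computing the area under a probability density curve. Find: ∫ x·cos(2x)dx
By parts: u=x, dv=cos(2x) dx
du=dx, v=sin(2x)/2
=x·sin(2x)/2+cos(2x)/2²+C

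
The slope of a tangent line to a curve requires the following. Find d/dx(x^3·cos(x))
Product rule: (fg)'=f'g+fg'
f=x^3, f'=3x^2
g=cos(x), g'=-sin(x)

Answer: 3x^2·cos(x) - x^3·sin(x)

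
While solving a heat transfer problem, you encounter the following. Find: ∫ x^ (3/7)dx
Power rule: ∫ x^(3/7) dx = x^(10/7)/(10/7)+C

Answer: (7/10)·x^(10/7)+C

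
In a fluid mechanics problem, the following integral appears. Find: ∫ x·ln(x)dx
By parts: u = ln(x), dv = x dx
du = 1/x dx, v = x^2/2
= x^2·ln(x)/2 - ∫ x/2 dx
= x^2·ln(x)/2 - x^2/4 + C

Answer: x^2(ln(x)/2 - 1/4) + C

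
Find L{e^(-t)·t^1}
First shifting: L{e^(at)f(t)}=F(s-a)
L{t^1}=1/s^2
Shift s → s + 1: 1/(s + 1)^2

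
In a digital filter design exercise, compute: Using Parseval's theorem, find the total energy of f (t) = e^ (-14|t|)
Parseval's theorem: E=integral |f(t)|^2 dt=(1/2pi) integral |F(omega)|^2 domega
E=integral_{-inf}^{inf} e^(-28|t|) dt=2 * integral_0^inf e^(-28t) dt=2/(2 * 14)=1/14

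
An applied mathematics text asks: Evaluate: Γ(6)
Γ(n)=(n-1)! for positive integers
Γ(6)=5!=120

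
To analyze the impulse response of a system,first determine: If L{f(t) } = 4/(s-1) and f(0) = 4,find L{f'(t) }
L{f'(t)} = s·F(s) - f(0) = 4s/(s-1)-4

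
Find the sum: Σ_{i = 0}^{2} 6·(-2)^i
Geometric series: S=a(1 - r^n)/(1 - r)
a=6, r=-2, n=3
S=6(1 + 8)/3=18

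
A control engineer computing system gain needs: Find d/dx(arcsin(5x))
d/dx[arcsin(u)]=u'/√(1-u²), u=5x, u'=5

Answer: 5/√(1-25x²)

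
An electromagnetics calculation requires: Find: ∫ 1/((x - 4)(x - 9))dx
Partial fractions: 1/((x-4)(x-9)) = A/(x-4)+B/(x-9)
A = -1/5, B = 1/5
∫ [-1/5· 1/(x-4)+1/5· 1/(x-9)] dx
= (1/5)[ln|x-9| - ln|x-4|]+C

Answer: (1/5)·ln|(x-9)/(x-4)|+C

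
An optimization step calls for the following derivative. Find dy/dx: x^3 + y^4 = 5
Differentiate: 3x^2 + 4y^3·(dy/dx)=0
dy/dx=-3x^2/(4y^3)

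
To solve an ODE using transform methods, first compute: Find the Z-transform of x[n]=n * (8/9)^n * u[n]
Using the property Z{n*a^n*u[n]}=az/(z-a)^2
With a=8/9: X(z)=(8/9)z/(z - 8/9)^2, |z| > 8/9

Answer: (8/9)z/(z - 8/9)^2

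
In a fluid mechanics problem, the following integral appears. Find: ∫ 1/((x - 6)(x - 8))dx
Partial fractions: 1/((x-6)(x-8)) = A/(x-6) + B/(x-8)
A = -1/2, B = 1/2
∫ [-1/2· 1/(x-6) + 1/2· 1/(x-8)] dx
= (1/2)[ln|x-8| - ln|x-6|] + C

Answer: (1/2)·ln|(x-8)/(x-6)| + C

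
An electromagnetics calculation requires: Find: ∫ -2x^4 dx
Using power rule: ∫ -2x^4 dx=-2/5 x^5+C=(-2/5)x^5+C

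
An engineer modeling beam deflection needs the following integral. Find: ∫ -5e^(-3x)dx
Since d/dx[e^(-3x)] = -3e^(-3x), we get 5/3 e^(-3x) + C

Answer: (5/3)e^(-3x) + C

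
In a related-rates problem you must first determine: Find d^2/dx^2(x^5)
Apply power rule 2 times:
d^1: 5x^4
d^2: 20x^3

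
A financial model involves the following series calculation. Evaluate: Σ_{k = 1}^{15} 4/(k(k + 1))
Partial fractions: 4/(k(k+1)) = 4/k - 4/(k+1)
Telescoping sum: 4(1-1/16) = 4·15/16

Answer: 15/4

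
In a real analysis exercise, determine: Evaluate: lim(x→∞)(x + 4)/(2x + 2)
Divide numerator and denominator by x:
lim (1 + 4/x)/(2 + 2/x) = 1/2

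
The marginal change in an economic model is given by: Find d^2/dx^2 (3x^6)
Apply power rule 2 times:
d^1: 18x^5
d^2: 90x^4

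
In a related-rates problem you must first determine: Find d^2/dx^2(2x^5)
Apply power rule 2 times:
d^1: 10x^4
d^2: 40x^3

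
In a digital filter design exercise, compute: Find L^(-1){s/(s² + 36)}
L^(-1){s/(s²+w²)} = cos(wt)
Here w = 6

Answer: cos(6t)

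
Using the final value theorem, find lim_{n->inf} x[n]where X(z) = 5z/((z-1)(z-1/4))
Final value theorem: lim x[n]=lim_{z->1} (z-1) * X(z)
(z-1) * X(z)=5z/(z-1/4)
As z->1: 5/(1 - 1/4)=5/(3/4)=20/3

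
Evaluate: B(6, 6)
B(x,y) = Γ(x)Γ(y)/Γ(x + y) = (x-1)!(y-1)!/(x + y-1)!
B(6,6) = 5!·5!/11! = 1/2772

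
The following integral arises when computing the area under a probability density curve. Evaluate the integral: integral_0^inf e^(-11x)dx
integral_0^inf e^(-11x) dx=[-1/11*e^(-11x)]_0^inf
=0 - (-1/11)=1/11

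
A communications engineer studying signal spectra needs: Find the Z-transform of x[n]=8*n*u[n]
Z{n * u[n]} = z/(z-1)^2
By linearity: Z{8 * n * u[n]} = 8z/(z-1)^2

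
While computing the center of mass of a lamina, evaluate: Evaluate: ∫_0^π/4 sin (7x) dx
Antiderivative: -cos(7x)/7
Evaluate at bounds: [-cos(7·π/4)/7] - [-cos(7·0)/7]
= (-(√2/2)+(1))/7 = 1/7 - √2/14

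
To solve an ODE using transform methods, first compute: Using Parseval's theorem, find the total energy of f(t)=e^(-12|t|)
Parseval's theorem: E=integral |f(t)|^2 dt=(1/2pi) integral |F(omega)|^2 domega
E=integral_{-inf}^{inf} e^(-24|t|) dt=2 * integral_0^inf e^(-24t) dt=2/(2 * 12)=1/12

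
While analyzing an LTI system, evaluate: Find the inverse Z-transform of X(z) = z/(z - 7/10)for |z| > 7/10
Standard pair: z/(z-a) <-> a^n*u[n] for causal signals
With a = 7/10: x[n] = (7/10)^n*u[n]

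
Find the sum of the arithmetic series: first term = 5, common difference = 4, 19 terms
Last term: a_n = 5 + (19 - 1)·4 = 77
Sum = n(a_1 + a_n)/2 = 19(5 + 77)/2 = 779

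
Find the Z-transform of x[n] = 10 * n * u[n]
Z{n * u[n]} = z/(z-1)^2
By linearity: Z{10 * n * u[n]} = 10z/(z-1)^2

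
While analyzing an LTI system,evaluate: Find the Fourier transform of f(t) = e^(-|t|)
Using the standard pair: F{e^(-a|t|)}=2a/(a^2 + omega^2)
With a=1: F(omega)=2/(1 + omega^2)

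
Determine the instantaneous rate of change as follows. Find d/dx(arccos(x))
d/dx[arccos(u)] = -u'/√(1-u²), u = x, u' = 1

Answer: -1/√(1-x²)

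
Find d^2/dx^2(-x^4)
Apply power rule 2 times:
d^1: -4x^3
d^2: -12x^2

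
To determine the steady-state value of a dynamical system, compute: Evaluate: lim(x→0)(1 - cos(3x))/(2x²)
Using 1-cos(u) ≈ u²/2 for small u:
(1-cos(3x)) ≈ (3x)²/2=9x²/2
So limit=9/(2·2)=9/4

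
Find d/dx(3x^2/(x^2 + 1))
Quotient rule: (f/g)' = (f'g - fg')/g²
f = 3x^2, f' = 6x
g = x^2+1, g' = 2x

Answer: (6x·(x^2+1)-6x^3)/(x^2+1)²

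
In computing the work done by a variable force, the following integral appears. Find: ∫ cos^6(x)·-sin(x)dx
Let u = cos(x), du = -sin(x) dx
∫ u^6 du = u^7/7 + C

Answer: cos^7(x)/7 + C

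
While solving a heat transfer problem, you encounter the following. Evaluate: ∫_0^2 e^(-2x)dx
Antiderivative: (1/(-2))e^(-2x)
Evaluate: (1/(-2))(e^-4-1)

Answer: (e^-4-1)/(-2)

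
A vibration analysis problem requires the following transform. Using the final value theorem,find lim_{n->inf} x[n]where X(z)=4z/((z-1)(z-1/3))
Final value theorem: lim x[n] = lim_{z->1} (z-1)*X(z)
(z-1)*X(z) = 4z/(z-1/3)
As z->1: 4/(1-1/3) = 4/(2/3) = 6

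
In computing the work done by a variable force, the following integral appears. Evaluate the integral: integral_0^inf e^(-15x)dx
integral_0^inf e^(-15x) dx = [-1/15 * e^(-15x)]_0^inf
= 0 - (-1/15) = 1/15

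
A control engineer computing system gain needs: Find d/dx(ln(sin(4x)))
Chain rule: d/dx[ln(u)] = u'/u where u = sin(4x)
u' = 4cos(4x)

Answer: (4cos(4x))/(sin(4x))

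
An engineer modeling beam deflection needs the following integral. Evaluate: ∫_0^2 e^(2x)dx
Antiderivative: (1/2)e^(2x)
Evaluate: (1/2)(e^4 - 1)

Answer: (e^4 - 1)/2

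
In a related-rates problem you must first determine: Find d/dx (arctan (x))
d/dx[arctan(u)]=u'/(1 + u²), u=x, u'=1

Answer: 1/(1 + x²)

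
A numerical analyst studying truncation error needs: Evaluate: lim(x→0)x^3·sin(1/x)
Squeeze theorem: -|x^3| ≤ x^3·sin(1/x) ≤ |x^3|
Since x^3 → 0 as x → 0, by squeeze theorem the limit is 0

Answer: 0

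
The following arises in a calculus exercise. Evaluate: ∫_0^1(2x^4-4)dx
Step 1: Find antiderivative F(x) = (2/5)x^5-4x
Step 2: F(1) - F(0) = -18/5 - (0) = -18/5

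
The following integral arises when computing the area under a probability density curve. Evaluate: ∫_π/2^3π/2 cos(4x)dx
Antiderivative: sin(4x)/4
Evaluate at bounds: [sin(4·3π/2)/4] - [sin(4·π/2)/4]
= ((0) - (0))/4 = 0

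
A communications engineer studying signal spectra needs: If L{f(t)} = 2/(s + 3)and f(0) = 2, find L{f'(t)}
L{f'(t)}=s·F(s) - f(0)=2s/(s+3)-2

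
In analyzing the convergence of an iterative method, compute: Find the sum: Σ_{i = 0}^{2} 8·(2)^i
Geometric series: S = a(1 - r^n)/(1 - r)
a = 8, r = 2, n = 3
S = 8(1-8)/-1 = 56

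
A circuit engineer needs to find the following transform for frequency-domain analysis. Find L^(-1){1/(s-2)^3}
L^(-1){1/(s-a)^n} = t^(n-1)·e^(at)/(n-1)!
Here a = 2, n = 3: t^2·e^(2t)/2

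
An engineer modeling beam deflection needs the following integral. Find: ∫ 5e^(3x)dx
Since d/dx[e^(3x)]=3e^(3x), we get 5/3 e^(3x)+C

Answer: (5/3)e^(3x)+C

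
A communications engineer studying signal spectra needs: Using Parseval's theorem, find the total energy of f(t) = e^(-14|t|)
Parseval's theorem: E=integral |f(t)|^2 dt=(1/2pi) integral |F(omega)|^2 domega
E=integral_{-inf}^{inf} e^(-28|t|) dt=2*integral_0^inf e^(-28t) dt=2/(2*14)=1/14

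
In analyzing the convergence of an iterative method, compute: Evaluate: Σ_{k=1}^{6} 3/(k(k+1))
Partial fractions: 3/(k(k + 1)) = 3/k - 3/(k + 1)
Telescoping sum: 3(1 - 1/7) = 3·6/7

Answer: 18/7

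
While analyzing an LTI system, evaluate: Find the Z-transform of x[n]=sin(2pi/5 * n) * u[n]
Z{sin(w0*n)*u[n]}=z*sin(w0)/(z^2 - 2z*cos(w0) + 1)
With w0=2pi/5: X(z)=z*sin(2pi/5)/(z^2 - 2z*cos(2pi/5) + 1)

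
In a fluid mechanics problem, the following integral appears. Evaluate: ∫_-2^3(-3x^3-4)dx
Step 1: Find antiderivative F(x) = (-3/4)x^4 - 4x
Step 2: F(3) - F(-2) = -291/4 - (-4) = -275/4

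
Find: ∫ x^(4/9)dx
Power rule: ∫ x^(4/9) dx=x^(13/9)/(13/9) + C

Answer: (9/13)·x^(13/9) + C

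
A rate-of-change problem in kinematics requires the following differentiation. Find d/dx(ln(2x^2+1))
Chain rule: d/dx[ln(u)] = u'/u where u = 2x^2+1
u' = 4x

Answer: (4x)/(2x^2+1)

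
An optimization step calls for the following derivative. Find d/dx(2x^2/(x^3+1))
Quotient rule: (f/g)' = (f'g - fg')/g²
f = 2x^2, f' = 4x
g = x^3+1, g' = 3x^2

Answer: (4x·(x^3+1)-6x^4)/(x^3+1)²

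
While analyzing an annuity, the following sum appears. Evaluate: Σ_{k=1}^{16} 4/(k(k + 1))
Partial fractions: 4/(k(k + 1))=4/k - 4/(k + 1)
Telescoping sum: 4(1 - 1/17)=4·16/17

Answer: 64/17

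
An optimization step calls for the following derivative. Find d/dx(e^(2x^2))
Chain rule: d/dx[e^u]=e^u · u' where u=2x^2
u'=4x

Answer: 4x·e^(2x^2)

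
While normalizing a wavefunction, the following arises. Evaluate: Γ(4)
Γ(n) = (n-1)! for positive integers
Γ(4) = 3! = 6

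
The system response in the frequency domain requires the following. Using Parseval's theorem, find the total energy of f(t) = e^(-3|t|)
Parseval's theorem: E=integral |f(t)|^2 dt=(1/2pi) integral |F(omega)|^2 domega
E=integral_{-inf}^{inf} e^(-6|t|) dt=2 * integral_0^inf e^(-6t) dt=2/(2 * 3)=1/3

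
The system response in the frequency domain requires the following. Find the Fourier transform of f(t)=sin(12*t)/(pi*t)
sin(W * t)/(pi * t)=(W/pi) * sinc(W * t/pi) is the impulse response of the ideal low-pass filter with cutoff W (here W=12).
Its Fourier transform is a rectangular function:
F(omega)=1 for |omega| < 12, 0 otherwise

Answer: rect(omega/24) [i.e., 1 for |omega| < 12, 0 otherwise]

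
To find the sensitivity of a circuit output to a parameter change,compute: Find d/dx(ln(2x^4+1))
Chain rule: d/dx[ln(u)] = u'/u where u = 2x^4 + 1
u' = 8x^3

Answer: (8x^3)/(2x^4 + 1)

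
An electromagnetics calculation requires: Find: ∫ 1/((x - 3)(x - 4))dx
Partial fractions: 1/((x-3)(x-4)) = A/(x-3)+B/(x-4)
A = -1, B = 1
∫ [-1· 1/(x-3)+1· 1/(x-4)] dx
= (1)[ln|x-4| - ln|x-3|]+C

Answer: ln|(x-4)/(x-3)|+C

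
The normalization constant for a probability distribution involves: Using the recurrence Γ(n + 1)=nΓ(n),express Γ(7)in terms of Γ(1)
Γ(7)=6Γ(6)=6·5Γ(5)=...=6!·Γ(1)=720·Γ(1)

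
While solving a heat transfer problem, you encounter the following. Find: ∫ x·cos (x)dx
By parts: u = x, dv = cos(x) dx
du = dx, v = sin(x)
= x·sin(x)+cos(x)+C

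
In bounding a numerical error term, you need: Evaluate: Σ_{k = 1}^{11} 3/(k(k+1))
Partial fractions: 3/(k(k + 1)) = 3/k - 3/(k + 1)
Telescoping sum: 3(1 - 1/12) = 3·11/12

Answer: 11/4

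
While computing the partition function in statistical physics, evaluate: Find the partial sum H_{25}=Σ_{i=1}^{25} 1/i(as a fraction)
H_25 = 1 + 1/2 + 1/3 + ... + 1/25
= 34052522467/8923714800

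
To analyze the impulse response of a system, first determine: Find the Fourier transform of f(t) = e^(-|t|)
Using the standard pair: F{e^(-a|t|)} = 2a/(a^2 + omega^2)
With a = 1: F(omega) = 2/(1 + omega^2)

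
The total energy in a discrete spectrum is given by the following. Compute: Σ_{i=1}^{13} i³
Using formula: Σ i^3=[n(n + 1)/2]²=[13·14/2]²=8281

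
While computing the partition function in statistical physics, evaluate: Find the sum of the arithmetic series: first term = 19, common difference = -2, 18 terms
Last term: a_n = 19+(18-1)·-2 = -15
Sum = n(a_1+a_n)/2 = 18(19+(-15))/2 = 36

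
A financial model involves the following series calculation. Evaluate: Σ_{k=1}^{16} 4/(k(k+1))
Partial fractions: 4/(k(k + 1))=4/k - 4/(k + 1)
Telescoping sum: 4(1 - 1/17)=4·16/17

Answer: 64/17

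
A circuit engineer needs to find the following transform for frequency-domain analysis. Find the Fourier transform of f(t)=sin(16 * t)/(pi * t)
sin(W*t)/(pi*t) = (W/pi)*sinc(W*t/pi) is the impulse response of the ideal low-pass filter with cutoff W (here W = 16).
Its Fourier transform is a rectangular function:
F(omega) = 1 for |omega| < 16, 0 otherwise

Answer: rect(omega/32) [i.e., 1 for |omega| < 16, 0 otherwise]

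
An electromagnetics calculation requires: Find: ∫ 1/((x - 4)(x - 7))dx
Partial fractions: 1/((x-4)(x-7)) = A/(x-4)+B/(x-7)
A = -1/3, B = 1/3
∫ [-1/3· 1/(x-4)+1/3· 1/(x-7)] dx
= (1/3)[ln|x-7| - ln|x-4|]+C

Answer: (1/3)·ln|(x-7)/(x-4)|+C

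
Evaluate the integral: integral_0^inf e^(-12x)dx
integral_0^inf e^(-12x) dx = [-1/12 * e^(-12x)]_0^inf
= 0 - (-1/12) = 1/12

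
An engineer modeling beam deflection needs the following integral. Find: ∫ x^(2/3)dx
Power rule: ∫ x^(2/3) dx = x^(5/3)/(5/3) + C

Answer: (3/5)·x^(5/3) + C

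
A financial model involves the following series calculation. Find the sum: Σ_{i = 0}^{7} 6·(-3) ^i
Geometric series: S = a(1 - r^n)/(1 - r)
a = 6, r = -3, n = 8
S = 6(1 - 6561)/4 = -9840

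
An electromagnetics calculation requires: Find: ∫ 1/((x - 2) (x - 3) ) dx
Partial fractions: 1/((x-2)(x-3)) = A/(x-2)+B/(x-3)
A = -1, B = 1
∫ [-1· 1/(x-2)+1· 1/(x-3)] dx
= (1)[ln|x-3| - ln|x-2|]+C

Answer: ln|(x-3)/(x-2)|+C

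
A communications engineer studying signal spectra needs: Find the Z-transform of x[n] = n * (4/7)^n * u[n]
Using the property Z{n*a^n*u[n]}=az/(z-a)^2
With a=4/7: X(z)=(4/7)z/(z - 4/7)^2, |z| > 4/7

Answer: (4/7)z/(z - 4/7)^2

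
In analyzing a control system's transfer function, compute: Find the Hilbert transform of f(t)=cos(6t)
The Hilbert transform shifts each frequency component by -pi/2.
H{cos(wt)}=sin(wt)
With w=6: H{cos(6t)}=sin(6t)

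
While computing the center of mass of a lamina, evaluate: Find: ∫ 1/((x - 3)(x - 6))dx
Partial fractions: 1/((x-3)(x-6)) = A/(x-3) + B/(x-6)
A = -1/3, B = 1/3
∫ [-1/3· 1/(x-3) + 1/3· 1/(x-6)] dx
= (1/3)[ln|x-6| - ln|x-3|] + C

Answer: (1/3)·ln|(x-6)/(x-3)| + C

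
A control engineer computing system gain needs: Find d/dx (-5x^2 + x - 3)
Power rule: d/dx(ax^n) = n·a·x^(n-1)
Term by term: -10·x + 1

Answer: -10x + 1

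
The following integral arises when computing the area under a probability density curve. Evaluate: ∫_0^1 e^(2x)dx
Antiderivative: (1/2)e^(2x)
Evaluate: (1/2)(e^2 - 1)

Answer: (e^2 - 1)/2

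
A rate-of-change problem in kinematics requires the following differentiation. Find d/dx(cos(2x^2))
Chain rule: d/dx[cos(u)] = -sin(u)·u' where u = 2x^2
u' = 4x

Answer: -4x·sin(2x^2)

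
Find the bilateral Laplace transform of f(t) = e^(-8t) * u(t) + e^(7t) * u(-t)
For e^(-8t)*u(t): L = 1/(s+8), Re(s) > -8
For e^(7t)*u(-t): L = -1/(s-7), Re(s) < 7
Combined: F(s) = 1/(s+8)-1/(s-7), -8 < Re(s) < 7

Answer: 1/(s+8)-1/(s-7), ROC: -8 < Re(s) < 7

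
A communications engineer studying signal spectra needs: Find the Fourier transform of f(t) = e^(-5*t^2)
The Fourier transform of a Gaussian e^(-a * t^2) is sqrt(pi/a) * e^(-omega^2/(4a)).
With a = 5: F(omega) = sqrt(pi/5) * e^(-omega^2/20)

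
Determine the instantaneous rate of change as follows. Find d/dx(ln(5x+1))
Chain rule: d/dx[ln(u)]=u'/u where u=5x + 1
u'=5

Answer: (5)/(5x + 1)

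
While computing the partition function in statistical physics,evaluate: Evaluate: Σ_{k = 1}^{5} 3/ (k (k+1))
Partial fractions: 3/(k(k+1)) = 3/k - 3/(k+1)
Telescoping sum: 3(1-1/6) = 3·5/6

Answer: 5/2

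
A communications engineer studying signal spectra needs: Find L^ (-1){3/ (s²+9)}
L^(-1){w/(s² + w²)}=sin(wt)
Here w=3

Answer: sin(3t)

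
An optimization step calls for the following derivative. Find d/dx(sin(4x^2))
Chain rule: d/dx[sin(u)] = cos(u)·u' where u = 4x^2
u' = 8x

Answer: 8x·cos(4x^2)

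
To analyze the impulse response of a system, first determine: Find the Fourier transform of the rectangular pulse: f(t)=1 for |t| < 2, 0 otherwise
F(omega)=integral from -2 to 2 of e^(-j*omega*t) dt
=2*sin(2*omega)/omega=4*sinc(2*omega/pi)

Answer: 2*sin(2*omega)/omega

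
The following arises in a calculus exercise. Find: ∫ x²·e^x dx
Integration by parts twice:
First: u = x², dv = e^x dx => x²e^x - 2∫ xe^x dx
Second: u = x, dv = e^x dx => xe^x - e^x
Combining: x²e^x - 2xe^x + 2e^x + C

Answer: e^x(x² - 2x + 2) + C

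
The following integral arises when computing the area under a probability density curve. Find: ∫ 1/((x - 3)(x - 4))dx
Partial fractions: 1/((x-3)(x-4))=A/(x-3) + B/(x-4)
A=-1, B=1
∫ [-1· 1/(x-3) + 1· 1/(x-4)] dx
=(1)[ln|x-4| - ln|x-3|] + C

Answer: ln|(x-4)/(x-3)| + C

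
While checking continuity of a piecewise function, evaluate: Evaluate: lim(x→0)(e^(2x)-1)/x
L'Hôpital (0/0): lim 2e^(2x)/1 = 2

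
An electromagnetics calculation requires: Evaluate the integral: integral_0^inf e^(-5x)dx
integral_0^inf e^(-5x) dx=[-1/5*e^(-5x)]_0^inf
=0 - (-1/5)=1/5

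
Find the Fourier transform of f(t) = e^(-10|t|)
Using the standard pair: F{e^(-a|t|)}=2a/(a^2 + omega^2)
With a=10: F(omega)=20/(100 + omega^2)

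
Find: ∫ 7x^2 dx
Using power rule: ∫ 7x^2 dx=7/3 x^3 + C=(7/3)x^3 + C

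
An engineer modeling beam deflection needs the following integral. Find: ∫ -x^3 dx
Using power rule: ∫ -x^3 dx=-1/4 x^4 + C=(-1/4)x^4 + C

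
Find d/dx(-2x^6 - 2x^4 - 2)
Power rule: d/dx(ax^n)=n·a·x^(n-1)
Term by term: -12·x^5 - 8·x^3

Answer: -12x^5 - 8x^3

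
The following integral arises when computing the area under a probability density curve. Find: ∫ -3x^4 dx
Using power rule: ∫ -3x^4 dx=-3/5 x^5+C=(-3/5)x^5+C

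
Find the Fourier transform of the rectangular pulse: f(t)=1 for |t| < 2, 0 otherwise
F(omega)=integral from -2 to 2 of e^(-j * omega * t) dt
=2 * sin(2 * omega)/omega=4 * sinc(2 * omega/pi)

Answer: 2 * sin(2 * omega)/omega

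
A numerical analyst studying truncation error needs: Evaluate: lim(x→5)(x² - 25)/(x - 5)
Factor: (x² - 25)=(x-5)(x+5)
Cancel (x-5): lim(x→5) (x+5)=10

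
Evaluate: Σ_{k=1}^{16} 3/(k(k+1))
Partial fractions: 3/(k(k+1))=3/k - 3/(k+1)
Telescoping sum: 3(1-1/17)=3·16/17

Answer: 48/17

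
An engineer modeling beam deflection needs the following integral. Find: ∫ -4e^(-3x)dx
Since d/dx[e^(-3x)]=-3e^(-3x), we get 4/3 e^(-3x)+C

Answer: (4/3)e^(-3x)+C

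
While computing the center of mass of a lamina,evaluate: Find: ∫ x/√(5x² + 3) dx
Let u = 5x² + 3, du = 10x dx
∫ (1/10)·u^(-1/2) du = √u/5 + C

Answer: √(5x² + 3)/5 + C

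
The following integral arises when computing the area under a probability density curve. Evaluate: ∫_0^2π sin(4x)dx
Antiderivative: -cos(4x)/4
Evaluate at bounds: [-cos(4·2π)/4] - [-cos(4·0)/4]
= (-(1)+(1))/4 = 0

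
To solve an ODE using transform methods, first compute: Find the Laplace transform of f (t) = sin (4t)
L{sin(wt)} = w/(s² + w²)
L{sin(4t)} = 4/(s² + 16)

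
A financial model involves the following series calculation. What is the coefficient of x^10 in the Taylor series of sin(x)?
sin(x) has only odd powers. Coefficient of x^10=0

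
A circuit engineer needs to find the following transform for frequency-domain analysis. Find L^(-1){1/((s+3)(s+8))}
Partial fractions: 1/((s+3)(s+8))=A/(s+3)+B/(s+8)
Cover-up: A=1/(s+8)|_{s=-3}=1/5; B=1/(s+3)|_{s=-8}=-1/5
L^(-1)=(1/5)e^(-3t) - (1/5)e^(-8t)

Answer: (1/5)(e^(-3t) - e^(-8t))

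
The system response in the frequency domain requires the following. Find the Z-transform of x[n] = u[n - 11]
Using the time-shift property: Z{u[n-11]} = z^(-11)*z/(z-1)
= z^(-10)/(z-1)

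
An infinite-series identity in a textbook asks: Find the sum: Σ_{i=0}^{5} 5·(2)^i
Geometric series: S=a(1 - r^n)/(1 - r)
a=5, r=2, n=6
S=5(1-64)/-1=315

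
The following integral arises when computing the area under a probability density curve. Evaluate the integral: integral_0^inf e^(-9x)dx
integral_0^inf e^(-9x) dx=[-1/9 * e^(-9x)]_0^inf
=0 - (-1/9)=1/9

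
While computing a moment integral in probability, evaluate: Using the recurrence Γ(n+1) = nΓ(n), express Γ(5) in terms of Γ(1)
Γ(5)=4Γ(4)=4·3Γ(3)=...=4!·Γ(1)=24·Γ(1)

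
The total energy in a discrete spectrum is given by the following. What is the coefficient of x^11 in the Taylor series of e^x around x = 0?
Taylor series of e^x=Σ x^n/n!
Coefficient of x^11=1/11!=1/39916800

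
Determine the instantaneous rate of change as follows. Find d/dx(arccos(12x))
d/dx[arccos(u)] = -u'/√(1-u²), u = 12x, u' = 12

Answer: -12/√(1 - 144x²)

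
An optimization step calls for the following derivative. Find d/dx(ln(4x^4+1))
Chain rule: d/dx[ln(u)] = u'/u where u = 4x^4 + 1
u' = 16x^3

Answer: (16x^3)/(4x^4 + 1)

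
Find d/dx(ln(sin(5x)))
Chain rule: d/dx[ln(u)] = u'/u where u = sin(5x)
u' = 5cos(5x)

Answer: (5cos(5x))/(sin(5x))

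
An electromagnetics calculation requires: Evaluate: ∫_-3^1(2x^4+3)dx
Step 1: Find antiderivative F(x)=(2/5)x^5 + 3x
Step 2: F(1) - F(-3)=17/5 - (-531/5)=548/5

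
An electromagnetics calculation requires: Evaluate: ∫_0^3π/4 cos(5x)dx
Antiderivative: sin(5x)/5
Evaluate at bounds: [sin(5·3π/4)/5] - [sin(5·0)/5]
= ((-√2/2) - (0))/5 = -√2/10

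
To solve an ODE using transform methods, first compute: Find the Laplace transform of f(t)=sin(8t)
L{sin(wt)} = w/(s² + w²)
L{sin(8t)} = 8/(s² + 64)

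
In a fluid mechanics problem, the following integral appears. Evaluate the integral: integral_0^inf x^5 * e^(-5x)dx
This is a Gamma integral. Substitute u=5x (du=5 dx):
integral_0^inf x^5*e^(-5x) dx=(1/5^6) integral_0^inf u^5*e^(-u) du
=Gamma(6)/5^6=5!/5^6=120/15625

Answer: 24/3125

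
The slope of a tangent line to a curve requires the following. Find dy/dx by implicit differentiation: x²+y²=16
Differentiate both sides: 2x + 2y·(dy/dx) = 0
Solve: dy/dx = -2x/(2y) = -x/y

Answer: dy/dx = -x/y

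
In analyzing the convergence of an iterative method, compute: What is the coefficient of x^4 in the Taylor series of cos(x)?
cos(x)=Σ (-1)^k x^(2k)/(2k)!
For x^4: (-1)^2/4!=1/24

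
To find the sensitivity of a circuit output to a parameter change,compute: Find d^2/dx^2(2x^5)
Apply power rule 2 times:
d^1: 10x^4
d^2: 40x^3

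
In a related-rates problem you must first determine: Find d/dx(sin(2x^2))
Chain rule: d/dx[sin(u)] = cos(u)·u' where u = 2x^2
u' = 4x

Answer: 4x·cos(2x^2)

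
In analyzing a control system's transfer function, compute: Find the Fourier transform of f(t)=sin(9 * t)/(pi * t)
sin(W * t)/(pi * t)=(W/pi) * sinc(W * t/pi) is the impulse response of the ideal low-pass filter with cutoff W (here W=9).
Its Fourier transform is a rectangular function:
F(omega)=1 for |omega| < 9, 0 otherwise

Answer: rect(omega/18) [i.e., 1 for |omega| < 9, 0 otherwise]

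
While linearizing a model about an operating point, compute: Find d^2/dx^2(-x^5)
Apply power rule 2 times:
d^1: -5x^4
d^2: -20x^3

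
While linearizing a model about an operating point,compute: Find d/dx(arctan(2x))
d/dx[arctan(u)] = u'/(1+u²), u = 2x, u' = 2

Answer: 2/(1+4x²)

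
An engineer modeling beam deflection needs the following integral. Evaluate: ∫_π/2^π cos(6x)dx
Antiderivative: sin(6x)/6
Evaluate at bounds: [sin(6·π)/6] - [sin(6·π/2)/6]
=((0) - (0))/6=0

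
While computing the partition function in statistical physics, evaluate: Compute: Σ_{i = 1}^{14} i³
Using formula: Σ i^3 = [n(n + 1)/2]² = [14·15/2]² = 11025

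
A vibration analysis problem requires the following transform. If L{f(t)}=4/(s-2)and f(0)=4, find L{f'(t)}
L{f'(t)}=s·F(s) - f(0)=4s/(s-2)-4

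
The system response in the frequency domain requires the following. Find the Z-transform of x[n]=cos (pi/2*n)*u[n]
Z{cos(w0*n)*u[n]} = z(z - cos(w0))/(z^2-2z*cos(w0)+1)
With w0 = pi/2: X(z) = z(z - cos(pi/2))/(z^2-2z*cos(pi/2)+1)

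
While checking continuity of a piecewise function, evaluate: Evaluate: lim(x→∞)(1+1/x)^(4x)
Rewrite as [(1+1/x)^x]^4.
lim(1+1/x)^x = e^1, so limit = (e^1)^4 = e^4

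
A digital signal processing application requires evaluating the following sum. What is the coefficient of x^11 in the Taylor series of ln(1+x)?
ln(1+x)=Σ (-1)^(n+1) x^n/n
Coefficient of x^11=(-1)^12/11=1/11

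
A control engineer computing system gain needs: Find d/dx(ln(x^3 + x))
Chain rule: d/dx[ln(u)] = u'/u where u = x^3 + x
u' = 3x^2 + 1

Answer: (3x^2 + 1)/(x^3 + x)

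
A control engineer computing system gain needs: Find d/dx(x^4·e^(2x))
Product rule: (fg)'=f'g+fg'
f=x^4, f'=4x^3
g=e^(2x), g'=2·e^(2x)

Answer: 4x^3·e^(2x)+2x^4·e^(2x)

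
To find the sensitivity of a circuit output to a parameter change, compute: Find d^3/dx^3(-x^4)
Apply power rule 3 times:
d^1: -4x^3
d^2: -12x^2
d^3: -24x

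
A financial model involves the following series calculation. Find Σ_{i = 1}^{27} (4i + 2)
= 4·Σ i+2·27 = 4·378+54 = 1566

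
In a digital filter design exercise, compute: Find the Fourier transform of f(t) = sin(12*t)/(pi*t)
sin(W*t)/(pi*t)=(W/pi)*sinc(W*t/pi) is the impulse response of the ideal low-pass filter with cutoff W (here W=12).
Its Fourier transform is a rectangular function:
F(omega)=1 for |omega| < 12, 0 otherwise

Answer: rect(omega/24) [i.e., 1 for |omega| < 12, 0 otherwise]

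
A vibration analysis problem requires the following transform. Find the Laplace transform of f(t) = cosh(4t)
L{cosh(at)} = s/(s²-a²)
L{cosh(4t)} = s/(s²-16)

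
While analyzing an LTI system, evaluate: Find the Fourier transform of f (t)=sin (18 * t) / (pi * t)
sin(W * t)/(pi * t)=(W/pi) * sinc(W * t/pi) is the impulse response of the ideal low-pass filter with cutoff W (here W=18).
Its Fourier transform is a rectangular function:
F(omega)=1 for |omega| < 18, 0 otherwise

Answer: rect(omega/36) [i.e., 1 for |omega| < 18, 0 otherwise]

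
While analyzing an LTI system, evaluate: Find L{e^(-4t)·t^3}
First shifting: L{e^(at)f(t)}=F(s-a)
L{t^3}=6/s^4
Shift s → s+4: 6/(s+4)^4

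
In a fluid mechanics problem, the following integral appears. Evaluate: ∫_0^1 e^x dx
Antiderivative: e^x
Evaluate: (e^1 - 1)

Answer: e^1 - 1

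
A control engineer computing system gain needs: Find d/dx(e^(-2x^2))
Chain rule: d/dx[e^u]=e^u · u' where u=-2x^2
u'=-4x

Answer: -4x·e^(-2x^2)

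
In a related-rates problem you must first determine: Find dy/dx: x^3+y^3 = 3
Differentiate: 3x^2 + 3y^2·(dy/dx) = 0
dy/dx = -3x^2/(3y^2)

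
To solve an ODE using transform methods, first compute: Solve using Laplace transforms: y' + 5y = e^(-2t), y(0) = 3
Take L: sY - 3+5Y = 1/(s+2)
Y(s+5) = 1/(s+2)+3
Y = 1/((s+2)(s+5))+3/(s+5)
Partial fractions: 1/((s+2)(s+5)) = (1/3)/(s+2) - (1/3)/(s+5)
So Y = (1/3)/(s+2)+(8/3)/(s+5)
Inverse Laplace transform (L^(-1){1/(s+2)} = e^(-2t), L^(-1){1/(s+5)} = e^(-5t)):

Answer: y(t) = (1/3)·e^(-2t)+(8/3)·e^(-5t)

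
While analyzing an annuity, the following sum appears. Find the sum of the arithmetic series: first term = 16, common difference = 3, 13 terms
Last term: a_n = 16 + (13 - 1)·3 = 52
Sum = n(a_1 + a_n)/2 = 13(16 + 52)/2 = 442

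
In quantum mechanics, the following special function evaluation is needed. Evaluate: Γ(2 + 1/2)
Γ(n+1/2)=(2n)!√π/(4^n·n!)
=24√π/(16·2)=(3/4)·√π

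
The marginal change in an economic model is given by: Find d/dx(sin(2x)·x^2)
Product rule: (fg)'=f'g+fg'
f=sin(2x), f'=2·cos(2x)
g=x^2, g'=2x

Answer: 2·cos(2x)·x^2+2·sin(2x)·x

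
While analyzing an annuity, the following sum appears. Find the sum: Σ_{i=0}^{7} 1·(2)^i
Geometric series: S = a(1 - r^n)/(1 - r)
a = 1, r = 2, n = 8
S = 1(1 - 256)/-1 = 255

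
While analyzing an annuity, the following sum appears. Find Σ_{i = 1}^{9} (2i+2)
=2·Σ i + 2·9=2·45 + 18=108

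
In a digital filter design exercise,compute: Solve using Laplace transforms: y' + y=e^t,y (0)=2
Take L: sY - 2+Y = 1/(s-1)
Y(s+1) = 1/(s-1)+2
Y = 1/((s-1)(s+1))+2/(s+1)
Partial fractions: 1/((s-1)(s+1)) = (1/2)/(s-1) - (1/2)/(s+1)
So Y = (1/2)/(s-1)+(3/2)/(s+1)
Inverse Laplace transform (L^(-1){1/(s-1)} = e^t, L^(-1){1/(s+1)} = e^(-t)):

Answer: y(t) = (1/2)·e^t+(3/2)·e^(-t)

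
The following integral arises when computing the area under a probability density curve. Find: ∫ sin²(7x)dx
Using identity sin²(u)=(1 - cos(2u))/2:
∫ (1 - cos(14x))/2 dx=x/2 - sin(14x)/28+C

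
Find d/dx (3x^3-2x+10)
Power rule: d/dx(ax^n)=n·a·x^(n-1)
Term by term: 9·x^2 - 2

Answer: 9x^2 - 2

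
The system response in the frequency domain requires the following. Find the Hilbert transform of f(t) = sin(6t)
The Hilbert transform shifts each frequency component by -pi/2.
H{sin(wt)}=-cos(wt)
With w=6: H{sin(6t)}=-cos(6t)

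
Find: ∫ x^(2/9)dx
Power rule: ∫ x^(2/9) dx=x^(11/9)/(11/9)+C

Answer: (9/11)·x^(11/9)+C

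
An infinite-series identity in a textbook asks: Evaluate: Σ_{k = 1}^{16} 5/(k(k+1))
Partial fractions: 5/(k(k + 1))=5/k - 5/(k + 1)
Telescoping sum: 5(1 - 1/17)=5·16/17

Answer: 80/17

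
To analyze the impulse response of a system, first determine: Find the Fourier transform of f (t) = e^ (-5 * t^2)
The Fourier transform of a Gaussian e^(-a*t^2) is sqrt(pi/a)*e^(-omega^2/(4a)).
With a = 5: F(omega) = sqrt(pi/5)*e^(-omega^2/20)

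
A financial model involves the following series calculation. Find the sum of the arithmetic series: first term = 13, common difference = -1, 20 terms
Last term: a_n=13+(20-1)·-1=-6
Sum=n(a_1+a_n)/2=20(13+(-6))/2=70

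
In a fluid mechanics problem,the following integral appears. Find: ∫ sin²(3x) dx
Using identity sin²(u)=(1 - cos(2u))/2:
∫ (1 - cos(6x))/2 dx=x/2 - sin(6x)/12+C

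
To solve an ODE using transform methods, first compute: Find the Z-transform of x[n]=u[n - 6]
Using the time-shift property: Z{u[n-6]} = z^(-6)*z/(z-1)
= z^(-5)/(z-1)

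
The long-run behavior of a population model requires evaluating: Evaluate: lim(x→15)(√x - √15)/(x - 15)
Multiply by conjugate (√x + √15)/(√x + √15):
= (x - 15)/((x - 15)(√x + √15)) = 1/(√x + √15)
As x → 15: 1/(2√15)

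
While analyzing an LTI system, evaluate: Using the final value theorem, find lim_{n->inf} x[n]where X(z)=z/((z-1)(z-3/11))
Final value theorem: lim x[n]=lim_{z->1} (z-1)*X(z)
(z-1)*X(z)=z/(z-3/11)
As z->1: 1/(1 - 3/11)=1/(8/11)=11/8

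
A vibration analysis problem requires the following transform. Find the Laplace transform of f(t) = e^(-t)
L{e^(at)}=1/(s-a)
L{e^(-t)}=1/(s+1)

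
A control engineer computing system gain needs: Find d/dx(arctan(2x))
d/dx[arctan(u)] = u'/(1 + u²), u = 2x, u' = 2

Answer: 2/(1 + 4x²)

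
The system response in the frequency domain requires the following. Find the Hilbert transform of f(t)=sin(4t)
The Hilbert transform shifts each frequency component by -pi/2.
H{sin(wt)} = -cos(wt)
With w = 4: H{sin(4t)} = -cos(4t)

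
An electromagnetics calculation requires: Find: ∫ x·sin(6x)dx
By parts: u=x, dv=sin(6x) dx
du=dx, v=-cos(6x)/6
=-x·cos(6x)/6+sin(6x)/6²+C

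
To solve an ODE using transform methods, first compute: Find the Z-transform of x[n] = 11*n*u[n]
Z{n*u[n]}=z/(z-1)^2
By linearity: Z{11*n*u[n]}=11z/(z-1)^2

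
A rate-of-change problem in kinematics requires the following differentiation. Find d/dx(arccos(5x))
d/dx[arccos(u)]=-u'/√(1-u²), u=5x, u'=5

Answer: -5/√(1-25x²)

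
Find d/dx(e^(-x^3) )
Chain rule: d/dx[e^u]=e^u · u' where u=-x^3
u'=-3x^2

Answer: -3x^2·e^(-x^3)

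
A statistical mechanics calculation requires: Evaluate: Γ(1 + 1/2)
Γ(n+1/2)=(2n)!√π/(4^n·n!)
=2√π/(4·1)=(1/2)·√π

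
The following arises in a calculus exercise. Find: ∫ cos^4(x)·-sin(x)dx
Let u=cos(x), du=-sin(x) dx
∫ u^4 du=u^5/5 + C

Answer: cos^5(x)/5 + C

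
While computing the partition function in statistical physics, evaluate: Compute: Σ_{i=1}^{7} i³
Using formula: Σ i^3=[n(n+1)/2]²=[7·8/2]²=784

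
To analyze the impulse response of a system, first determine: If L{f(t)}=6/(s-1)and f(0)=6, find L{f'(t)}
L{f'(t)} = s·F(s) - f(0) = 6s/(s-1)-6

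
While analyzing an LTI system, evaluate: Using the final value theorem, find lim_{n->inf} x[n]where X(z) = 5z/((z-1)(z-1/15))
Final value theorem: lim x[n]=lim_{z->1} (z-1) * X(z)
(z-1) * X(z)=5z/(z-1/15)
As z->1: 5/(1-1/15)=5/(14/15)=75/14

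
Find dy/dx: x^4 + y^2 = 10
Differentiate: 4x^3 + 2y·(dy/dx) = 0
dy/dx = -4x^3/(2y)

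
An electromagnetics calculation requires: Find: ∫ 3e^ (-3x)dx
Since d/dx[e^(-3x)]=-3e^(-3x), we get -1 e^(-3x) + C

Answer: -e^(-3x) + C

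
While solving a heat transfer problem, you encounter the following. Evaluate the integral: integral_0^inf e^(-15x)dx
integral_0^inf e^(-15x) dx=[-1/15 * e^(-15x)]_0^inf
=0 - (-1/15)=1/15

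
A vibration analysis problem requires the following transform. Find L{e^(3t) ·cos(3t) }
First shifting: L{e^(at)f(t)}=F(s-a)
L{cos(3t)}=s/(s²+9)
Shift: (s-3)/((s-3)²+9)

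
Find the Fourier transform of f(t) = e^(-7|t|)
Using the standard pair: F{e^(-a|t|)} = 2a/(a^2+omega^2)
With a = 7: F(omega) = 14/(49+omega^2)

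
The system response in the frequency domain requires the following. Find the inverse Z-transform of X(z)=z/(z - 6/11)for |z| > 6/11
Standard pair: z/(z-a) <-> a^n*u[n] for causal signals
With a=6/11: x[n]=(6/11)^n*u[n]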